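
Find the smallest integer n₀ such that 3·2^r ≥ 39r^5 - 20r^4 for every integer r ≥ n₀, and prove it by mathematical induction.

n₀ = 28

At r = 27: 402653184 < 548978553, so the inequality fails and n₀ ≥ 28. We prove 3·2^r ≥ 39r^5 - 20r^4 for all r ≥ 28.
Base case (r = 28): 3·2^r = 805306368 and 39r^5 - 20r^4 = 658911232, so 805306368 ≥ 658911232.
Suppose the result is true for r = k, so 3·2^k ≥ 39k^5 - 20k^4.
Then 3·2^(k + 1) = 2·(3·2^k) ≥ 2·(39k^5 - 20k^4).
Also, for k ≥ 28 we have 2·(39k^5 - 20k^4) ≥ 39(k+1)^5 - 20(k+1)^4, since 2·(39k^5 - 20k^4) − (39(k+1)^5 - 20(k+1)^4) = 39k^5 - 215k^4 - 310k^3 - 270k^2 - 115k - 19, which is nonnegative for all k ≥ 28.
Combining, 3·2^(k + 1) ≥ 39(k+1)^5 - 20(k+1)^4.
Hence, by induction on r, the claim holds for every r ≥ 28.
Hence the smallest such n₀ is 28.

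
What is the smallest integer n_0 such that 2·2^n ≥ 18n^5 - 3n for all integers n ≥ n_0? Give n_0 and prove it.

At n = 26: 134217728 < 213864690, so the inequality fails and n_0 ≥ 27. We prove 2·2^n ≥ 18n^5 - 3n for all n ≥ 27.
For the base case n = 27: 2·2^n = 268435456 and 18n^5 - 3n = 258280245, so 268435456 ≥ 258280245.
Inductive step: suppose the statement holds for some i ≥ 27, so 2·2^i ≥ 18i^5 - 3i.
Then 2·2^(i + 1) = 2·(2·2^i) ≥ 2·(18i^5 - 3i).
Also, for i ≥ 27 we have 2·(18i^5 - 3i) ≥ 18(i+1)^5 - 3(i+1), since 2·(18i^5 - 3i) − (18(i+1)^5 - 3(i+1)) = 18i^5 - 90i^4 - 180i^3 - 180i^2 - 93i - 15, which is nonnegative for all i ≥ 27.
Combining, 2·2^(i + 1) ≥ 18(i+1)^5 - 3(i+1).
Hence, by induction on n, the claim holds for every n ≥ 27.
Hence the smallest such n_0 is 27.

n_0 = 27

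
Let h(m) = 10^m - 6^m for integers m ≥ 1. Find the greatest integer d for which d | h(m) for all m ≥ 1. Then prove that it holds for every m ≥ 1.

Computing the first values: h(1) = 4 and h(2) = 64; gcd(4, 64) = 4, so d ≤ 4.
We prove 4 | 10^m - 6^m for all m ≥ 1 by induction on m.
Base step (m = 1): h(1) = 4 = 4·(1), so 4 | h(1).
For the inductive step, assume it holds for an arbitrary j ≥ 1, i.e. 4 | h(j). Then
10^{j+1} − 6^{j+1} = 10·10^j − 6·6^j = 10·(10^j − 6^j) + (4)·6^j. The first term is divisible by 4 by the inductive hypothesis, and the second term (4)·6^j is divisible by 4 since 4 | 4. Hence 4 | h(j+1).
This completes the induction.
Therefore the largest such d is 4.

d = 4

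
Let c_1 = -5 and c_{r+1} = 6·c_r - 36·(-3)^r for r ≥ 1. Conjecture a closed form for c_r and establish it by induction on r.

c_r = 4(-3)^r + 7·6^(r - 1)

Computing the first terms: c_1 = -5, c_2 = 78, c_3 = 144. This suggests c_r = 4(-3)^r + 7·6^(r - 1).
Base step (r = 1): the formula gives -5 = -5 = c_1.
Inductive step: suppose the statement holds for some m ≥ 1, so c_m = 4(-3)^m + 7·6^(m - 1).
Then c_{m+1} = 6·c_m - 36·(-3)^m = 6·(4(-3)^m + 7·6^(m - 1)) - 36·(-3)^m = 4(-3)^(m + 1) + 7·6^m = 4(-3)^(m+1) + 7·6^((m+1) - 1),
which is the claimed formula at r = m+1.
This completes the induction.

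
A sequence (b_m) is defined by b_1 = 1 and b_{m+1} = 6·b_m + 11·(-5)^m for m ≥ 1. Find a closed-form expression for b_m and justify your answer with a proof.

b_m = -(-5)^m - 4·6^(m - 1)

Computing the first terms: b_1 = 1, b_2 = -49, b_3 = -19. This suggests b_m = -(-5)^m - 4·6^(m - 1).
Base case (m = 1): the formula gives 1 = 1 = b_1.
Suppose the result is true for m = p, so b_p = -(-5)^p - 4·6^(p - 1).
Then b_{p+1} = 6·b_p + 11·(-5)^p = 6·(-(-5)^p - 4·6^(p - 1)) + 11·(-5)^p = -(-5)^(p + 1) - 4·6^p = -(-5)^(p+1) - 4·6^((p+1) - 1),
which is the claimed formula at m = p+1.
By the principle of mathematical induction, the result holds for all m ≥ 1.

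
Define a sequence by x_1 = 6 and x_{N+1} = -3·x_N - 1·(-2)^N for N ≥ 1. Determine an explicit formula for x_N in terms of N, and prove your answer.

Computing the first terms: x_1 = 6, x_2 = -16, x_3 = 44. This suggests x_N = -(-2)^N + 4(-3)^(N - 1).
Base case (N = 1): the formula gives 6 = 6 = x_1.
Inductive step: assume the claim holds for N = k, so x_k = -(-2)^k + 4(-3)^(k - 1).
Then x_{k+1} = -3·x_k - 1·(-2)^k = -3·(-(-2)^k + 4(-3)^(k - 1)) - 1·(-2)^k = -(-2)^(k + 1) + 4(-3)^k = -(-2)^(k+1) + 4(-3)^((k+1) - 1),
which is the claimed formula at N = k+1.
By induction, the statement is established for all N ≥ 1.

x_N = -(-2)^N + 4(-3)^(N - 1)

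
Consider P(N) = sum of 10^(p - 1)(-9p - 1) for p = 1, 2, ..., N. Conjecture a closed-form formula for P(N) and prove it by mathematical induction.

We claim P(N) = -10^N·N for all N ≥ 1.
When N = 1: P(1) = -10, and the closed form gives -10. They agree.
For the inductive step, assume it holds for an arbitrary p ≥ 1, so P(p) = -10^p·p.
Then P(p+1) = P(p) + (10^p(-9p - 10)) = (-10^p·p) + (10^p(-9p - 10)).
Simplifying, P(p+1) = 10^(p + 1)(-p - 1) = -10^(p+1)·(p+1),
which is the closed form with N = p+1.
Hence, by induction on N, the claim holds for every N ≥ 1.

P(N) = -10^N·N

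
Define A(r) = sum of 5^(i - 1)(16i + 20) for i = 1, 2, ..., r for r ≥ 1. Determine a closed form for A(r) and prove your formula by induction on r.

A(r) = 4·5^r(r + 1) - 4

We claim A(r) = 4·5^r(r + 1) - 4 for all r ≥ 1.
When r = 1: A(1) = 36, and the closed form gives 36. They agree.
For the inductive step, assume it holds for an arbitrary i ≥ 1, so A(i) = 4·5^i(i + 1) - 4.
Then A(i+1) = A(i) + (5^i(16i + 36)) = (4·5^i(i + 1) - 4) + (5^i(16i + 36)).
Simplifying, A(i+1) = 20·5^i·i + 40·5^i - 4 = 4·5^(i+1)((i+1) + 1) - 4,
which is the closed form with r = i+1.
This completes the induction.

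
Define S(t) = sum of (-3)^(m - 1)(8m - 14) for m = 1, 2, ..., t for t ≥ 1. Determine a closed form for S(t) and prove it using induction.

S(t) = (-3)^t(-2t + 3) - 3

We claim S(t) = (-3)^t(-2t + 3) - 3 for all t ≥ 1.
Base step (t = 1): S(1) = -6, and the closed form gives -6. They agree.
Inductive step: assume the claim holds for t = m, so S(m) = (-3)^m(-2m + 3) - 3.
Then S(m+1) = S(m) + ((-3)^m(8m - 6)) = ((-3)^m(-2m + 3) - 3) + ((-3)^m(8m - 6)).
Simplifying, S(m+1) = 6(-3)^m·m - 3(-3)^m - 3 = (-3)^(m+1)(-2(m+1) + 3) - 3,
which is the closed form with t = m+1.
This completes the induction.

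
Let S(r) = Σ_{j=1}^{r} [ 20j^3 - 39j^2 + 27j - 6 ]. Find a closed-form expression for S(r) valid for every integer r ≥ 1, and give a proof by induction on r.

S(r) = r(5r^3 - 3r^2 - r + 1)

We claim S(r) = r(5r^3 - 3r^2 - r + 1) for all r ≥ 1.
When r = 1: S(1) = 2, and the closed form gives 2. They agree.
Inductive step: suppose the statement holds for some j ≥ 1, so S(j) = j(5j^3 - 3j^2 - j + 1).
Then S(j+1) = S(j) + (20j^3 + 21j^2 + 9j + 2) = (j(5j^3 - 3j^2 - j + 1)) + (20j^3 + 21j^2 + 9j + 2).
Simplifying, S(j+1) = (j + 1)(5j^3 + 12j^2 + 8j + 2) = (j+1)(5(j+1)^3 - 3(j+1)^2 - (j+1) + 1),
which is the closed form with r = j+1.
By induction, the statement is established for all r ≥ 1.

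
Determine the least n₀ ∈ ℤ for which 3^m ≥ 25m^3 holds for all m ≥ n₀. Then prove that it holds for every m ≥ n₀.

At m = 8: 6561 < 12800, so the inequality fails and n₀ ≥ 9. We prove 3^m ≥ 25m^3 for all m ≥ 9.
Base case (m = 9): 3^m = 19683 and 25m^3 = 18225, so 19683 ≥ 18225.
Inductive step: suppose the statement holds for some i ≥ 9, so 3^i ≥ 25i^3.
Then 3^(i + 1) = 3·(3^i) ≥ 3·(25i^3).
Also, for i ≥ 9 we have 3·(25i^3) ≥ 25(i+1)^3, since 3 ≥ (1 + 1/i)^3 for all i ≥ 9.
Combining, 3^(i + 1) ≥ 25(i+1)^3.
By the principle of mathematical induction, the result holds for all m ≥ 9.
Hence the smallest such n₀ is 9.

n₀ = 9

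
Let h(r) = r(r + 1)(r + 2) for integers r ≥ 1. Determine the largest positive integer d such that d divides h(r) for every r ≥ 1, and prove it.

d = 6

Computing the first values: h(1) = 6 and h(2) = 24; gcd(6, 24) = 6, so d ≤ 6.
We prove 6 | r(r + 1)(r + 2) for all r ≥ 1 by induction on r.
For the base case r = 1: h(1) = 6 = 6·(1), so 6 | h(1).
Inductive step: assume the claim holds for r = k, i.e. 6 | h(k). Then
h(k+1) − h(k) = (k+1)·(k+2)·(k+3) − k·(k+1)·(k+2) = (k+1)·(k+2)·[(k+3) − k] = 3·(k+1)·(k+2). The product of 2 consecutive integers is divisible by (2)! = 2, so h(k+1) − h(k) is divisible by 3·2 = 6. By the inductive hypothesis 6 | h(k), hence 6 | h(k+1).
Hence, by induction on r, the claim holds for every r ≥ 1.
Therefore the largest such d is 6.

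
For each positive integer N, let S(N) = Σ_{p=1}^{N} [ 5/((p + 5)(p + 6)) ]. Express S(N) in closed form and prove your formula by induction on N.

S(N) = 5N/(6(N + 6))

We claim S(N) = 5N/(6(N + 6)) for all N ≥ 1.
When N = 1: S(1) = 5/42, and the closed form gives 5/42. They agree.
Inductive step: assume the claim holds for N = p, so S(p) = 5p/(6(p + 6)).
Then S(p+1) = S(p) + (5/((p + 6)(p + 7))) = (5p/(6(p + 6))) + (5/((p + 6)(p + 7))).
Simplifying, S(p+1) = 5(p + 1)/(6(p + 7)) = 5(p+1)/(6((p+1) + 6)),
which is the closed form with N = p+1.
By the principle of mathematical induction, the result holds for all N ≥ 1.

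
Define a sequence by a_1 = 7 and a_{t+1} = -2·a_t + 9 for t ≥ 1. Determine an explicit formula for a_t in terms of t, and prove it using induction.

a_t = (-2)^(t + 1) + 3

Computing the first terms: a_1 = 7, a_2 = -5, a_3 = 19. This suggests a_t = (-2)^(t + 1) + 3.
Base step (t = 1): the formula gives 7 = 7 = a_1.
Inductive step: suppose the statement holds for some i ≥ 1, so a_i = (-2)^(i + 1) + 3.
Then a_{i+1} = -2·a_i + 9 = -2·((-2)^(i + 1) + 3) + 9 = (-2)^(i + 2) + 3 = (-2)^((i+1) + 1) + 3,
which is the claimed formula at t = i+1.
This completes the induction.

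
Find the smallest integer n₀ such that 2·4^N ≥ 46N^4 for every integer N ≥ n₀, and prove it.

n₀ = 9

At N = 8: 131072 < 188416, so the inequality fails and n₀ ≥ 9. We prove 2·4^N ≥ 46N^4 for all N ≥ 9.
When N = 9: 2·4^N = 524288 and 46N^4 = 301806, so 524288 ≥ 301806.
Suppose the result is true for N = j, so 2·4^j ≥ 46j^4.
Then 2·4^(j + 1) = 4·(2·4^j) ≥ 4·(46j^4).
Also, for j ≥ 9 we have 4·(46j^4) ≥ 46(j+1)^4, since 4 ≥ (1 + 1/j)^4 for all j ≥ 9.
Combining, 2·4^(j + 1) ≥ 46(j+1)^4.
By the principle of mathematical induction, the result holds for all N ≥ 9.
Hence the smallest such n₀ is 9.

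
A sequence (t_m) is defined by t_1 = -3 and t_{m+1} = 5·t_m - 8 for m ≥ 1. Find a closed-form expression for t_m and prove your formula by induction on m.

Computing the first terms: t_1 = -3, t_2 = -23, t_3 = -123. This suggests t_m = -5^m + 2.
Base case (m = 1): the formula gives -3 = -3 = t_1.
Suppose the result is true for m = p, so t_p = -5^p + 2.
Then t_{p+1} = 5·t_p - 8 = 5·(-5^p + 2) - 8 = -5^(p + 1) + 2,
which is the claimed formula at m = p+1.
This completes the induction.

t_m = -5^m + 2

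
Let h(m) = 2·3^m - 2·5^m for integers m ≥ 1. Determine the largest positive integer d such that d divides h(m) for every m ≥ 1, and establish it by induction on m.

Computing the first values: h(1) = -4 and h(2) = -32; gcd(-4, -32) = 4, so d ≤ 4.
We prove 4 | 2·3^m - 2·5^m for all m ≥ 1 by induction on m.
When m = 1: h(1) = -4 = 4·(-1), so 4 | h(1).
Inductive step: assume the claim holds for m = i, i.e. 4 | h(i). Then
h(i+1) − 5·h(i) = (2·3^(i+1) - 2·5^(i+1)) − 5·(2·3^i - 2·5^i) = (2)·3^i·(3 − 5) = (-4)·3^i. Since 4 | h(i) by the inductive hypothesis, 4 | 5·h(i); and 4 | -4 since -4 = 4·-1. Therefore 4 | h(i+1).
Hence, by induction on m, the claim holds for every m ≥ 1.
Therefore the largest such d is 4.

d = 4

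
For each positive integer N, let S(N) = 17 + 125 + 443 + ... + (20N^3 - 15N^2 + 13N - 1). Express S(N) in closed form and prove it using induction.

S(N) = N(5N^3 + 5N^2 + 4N + 3)

We claim S(N) = N(5N^3 + 5N^2 + 4N + 3) for all N ≥ 1.
Base case (N = 1): S(1) = 17, and the closed form gives 17. They agree.
Suppose the result is true for N = m, so S(m) = m(5m^3 + 5m^2 + 4m + 3).
Then S(m+1) = S(m) + (20m^3 + 45m^2 + 43m + 17) = (m(5m^3 + 5m^2 + 4m + 3)) + (20m^3 + 45m^2 + 43m + 17).
Simplifying, S(m+1) = (m + 1)(5m^3 + 20m^2 + 29m + 17) = (m+1)(5(m+1)^3 + 5(m+1)^2 + 4(m+1) + 3),
which is the closed form with N = m+1.
Hence, by induction on N, the claim holds for every N ≥ 1.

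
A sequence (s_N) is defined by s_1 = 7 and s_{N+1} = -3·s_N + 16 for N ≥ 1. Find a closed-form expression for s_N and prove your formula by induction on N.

s_N = -(-3)^N + 4

Computing the first terms: s_1 = 7, s_2 = -5, s_3 = 31. This suggests s_N = -(-3)^N + 4.
For the base case N = 1: the formula gives 7 = 7 = s_1.
Inductive step: suppose the statement holds for some p ≥ 1, so s_p = -(-3)^p + 4.
Then s_{p+1} = -3·s_p + 16 = -3·(-(-3)^p + 4) + 16 = -(-3)^(p + 1) + 4,
which is the claimed formula at N = p+1.
This completes the induction.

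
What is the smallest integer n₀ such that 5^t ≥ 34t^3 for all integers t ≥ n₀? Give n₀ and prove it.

At t = 5: 3125 < 4250, so the inequality fails and n₀ ≥ 6. We prove 5^t ≥ 34t^3 for all t ≥ 6.
When t = 6: 5^t = 15625 and 34t^3 = 7344, so 15625 ≥ 7344.
Inductive step: assume the claim holds for t = i, so 5^i ≥ 34i^3.
Then 5^(i + 1) = 5·(5^i) ≥ 5·(34i^3).
Also, for i ≥ 6 we have 5·(34i^3) ≥ 34(i+1)^3, since 5 ≥ (1 + 1/i)^3 for all i ≥ 6.
Combining, 5^(i + 1) ≥ 34(i+1)^3.
Hence, by induction on t, the claim holds for every t ≥ 6.
Hence the smallest such n₀ is 6.

n₀ = 6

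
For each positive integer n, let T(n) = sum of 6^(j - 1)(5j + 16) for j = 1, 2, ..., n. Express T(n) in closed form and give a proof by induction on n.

We claim T(n) = 6^n(n + 3) - 3 for all n ≥ 1.
Base case (n = 1): T(1) = 21, and the closed form gives 21. They agree.
Inductive step: assume the claim holds for n = j, so T(j) = 6^j(j + 3) - 3.
Then T(j+1) = T(j) + (6^j(5j + 21)) = (6^j(j + 3) - 3) + (6^j(5j + 21)).
Simplifying, T(j+1) = 6·6^j·j + 24·6^j - 3 = 6^(j+1)((j+1) + 3) - 3,
which is the closed form with n = j+1.
By the principle of mathematical induction, the result holds for all n ≥ 1.

T(n) = 6^n(n + 3) - 3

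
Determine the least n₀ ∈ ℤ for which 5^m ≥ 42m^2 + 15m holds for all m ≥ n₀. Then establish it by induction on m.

At m = 4: 625 < 732, so the inequality fails and n₀ ≥ 5. We prove 5^m ≥ 42m^2 + 15m for all m ≥ 5.
Base case (m = 5): 5^m = 3125 and 42m^2 + 15m = 1125, so 3125 ≥ 1125.
For the inductive step, assume it holds for an arbitrary j ≥ 5, so 5^j ≥ 42j^2 + 15j.
Then 5^(j + 1) = 5·(5^j) ≥ 5·(42j^2 + 15j).
Also, for j ≥ 5 we have 5·(42j^2 + 15j) ≥ 42(j+1)^2 + 15(j+1), since 5·(42j^2 + 15j) − (42(j+1)^2 + 15(j+1)) = 168j^2 - 24j - 57, which is nonnegative for all j ≥ 5.
Combining, 5^(j + 1) ≥ 42(j+1)^2 + 15(j+1).
This completes the induction.
Hence the smallest such n₀ is 5.

n₀ = 5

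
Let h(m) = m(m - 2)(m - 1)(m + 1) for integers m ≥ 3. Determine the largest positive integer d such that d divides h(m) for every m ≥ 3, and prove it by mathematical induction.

d = 24

Computing the first values: h(3) = 24 and h(4) = 120; gcd(24, 120) = 24, so d ≤ 24.
We prove 24 | m(m - 2)(m - 1)(m + 1) for all m ≥ 3 by induction on m.
Base step (m = 3): h(3) = 24 = 24·(1), so 24 | h(3).
Inductive step: assume the claim holds for m = r, i.e. 24 | h(r). Then
h(r+1) − h(r) = (r-1)·r·(r+1)·(r+2) − (r-2)·(r-1)·r·(r+1) = (r-1)·r·(r+1)·[(r+2) − (r-2)] = 4·(r-1)·r·(r+1). The product of 3 consecutive integers is divisible by (3)! = 6, so h(r+1) − h(r) is divisible by 4·6 = 24. By the inductive hypothesis 24 | h(r), hence 24 | h(r+1).
By induction, the statement is established for all m ≥ 3.
Therefore the largest such d is 24.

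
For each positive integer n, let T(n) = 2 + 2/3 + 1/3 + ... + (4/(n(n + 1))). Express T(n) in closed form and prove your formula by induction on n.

T(n) = 4n/(n + 1)

We claim T(n) = 4n/(n + 1) for all n ≥ 1.
Base case (n = 1): T(1) = 2, and the closed form gives 2. They agree.
For the inductive step, assume it holds for an arbitrary r ≥ 1, so T(r) = 4r/(r + 1).
Then T(r+1) = T(r) + (4/((r + 1)(r + 2))) = (4r/(r + 1)) + (4/((r + 1)(r + 2))).
Simplifying, T(r+1) = 4(r + 1)/(r + 2) = 4(r+1)/((r+1) + 1),
which is the closed form with n = r+1.
By induction, the statement is established for all n ≥ 1.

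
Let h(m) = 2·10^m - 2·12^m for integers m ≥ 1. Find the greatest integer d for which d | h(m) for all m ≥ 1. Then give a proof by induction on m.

Computing the first values: h(1) = -4 and h(2) = -88; gcd(-4, -88) = 4, so d ≤ 4.
We prove 4 | 2·10^m - 2·12^m for all m ≥ 1 by induction on m.
Base case (m = 1): h(1) = -4 = 4·(-1), so 4 | h(1).
Inductive step: assume the claim holds for m = i, i.e. 4 | h(i). Then
h(i+1) − 12·h(i) = (2·10^(i+1) - 2·12^(i+1)) − 12·(2·10^i - 2·12^i) = (2)·10^i·(10 − 12) = (-4)·10^i. Since 4 | h(i) by the inductive hypothesis, 4 | 12·h(i); and 4 | -4 since -4 = 4·-1. Therefore 4 | h(i+1).
Hence, by induction on m, the claim holds for every m ≥ 1.
Therefore the largest such d is 4.

d = 4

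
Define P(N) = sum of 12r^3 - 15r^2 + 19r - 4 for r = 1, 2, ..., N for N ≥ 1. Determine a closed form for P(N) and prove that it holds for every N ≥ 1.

P(N) = N(3N^3 + N^2 + 5N + 3)

We claim P(N) = N(3N^3 + N^2 + 5N + 3) for all N ≥ 1.
For the base case N = 1: P(1) = 12, and the closed form gives 12. They agree.
Suppose the result is true for N = r, so P(r) = r(3r^3 + r^2 + 5r + 3).
Then P(r+1) = P(r) + (12r^3 + 21r^2 + 25r + 12) = (r(3r^3 + r^2 + 5r + 3)) + (12r^3 + 21r^2 + 25r + 12).
Simplifying, P(r+1) = (r + 1)(3r^3 + 10r^2 + 16r + 12) = (r+1)(3(r+1)^3 + (r+1)^2 + 5(r+1) + 3),
which is the closed form with N = r+1.
By induction, the statement is established for all N ≥ 1.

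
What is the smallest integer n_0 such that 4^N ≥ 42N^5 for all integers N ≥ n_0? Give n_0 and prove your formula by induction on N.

At N = 11: 4194304 < 6764142, so the inequality fails and n_0 ≥ 12. We prove 4^N ≥ 42N^5 for all N ≥ 12.
When N = 12: 4^N = 16777216 and 42N^5 = 10450944, so 16777216 ≥ 10450944.
Inductive step: suppose the statement holds for some m ≥ 12, so 4^m ≥ 42m^5.
Then 4^(m + 1) = 4·(4^m) ≥ 4·(42m^5).
Also, for m ≥ 12 we have 4·(42m^5) ≥ 42(m+1)^5, since 4 ≥ (1 + 1/m)^5 for all m ≥ 12.
Combining, 4^(m + 1) ≥ 42(m+1)^5.
By the principle of mathematical induction, the result holds for all N ≥ 12.
Hence the smallest such n_0 is 12.

n_0 = 12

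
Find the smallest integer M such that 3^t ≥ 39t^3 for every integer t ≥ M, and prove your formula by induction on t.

At t = 9: 19683 < 28431, so the inequality fails and M ≥ 10. We prove 3^t ≥ 39t^3 for all t ≥ 10.
Base case (t = 10): 3^t = 59049 and 39t^3 = 39000, so 59049 ≥ 39000.
Suppose the result is true for t = i, so 3^i ≥ 39i^3.
Then 3^(i + 1) = 3·(3^i) ≥ 3·(39i^3).
Also, for i ≥ 10 we have 3·(39i^3) ≥ 39(i+1)^3, since 3 ≥ (1 + 1/i)^3 for all i ≥ 10.
Combining, 3^(i + 1) ≥ 39(i+1)^3.
Hence, by induction on t, the claim holds for every t ≥ 10.
Hence the smallest such M is 10.

M = 10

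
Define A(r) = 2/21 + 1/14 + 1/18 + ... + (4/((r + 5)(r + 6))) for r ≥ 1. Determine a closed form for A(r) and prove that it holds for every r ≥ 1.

We claim A(r) = 2r/(3(r + 6)) for all r ≥ 1.
For the base case r = 1: A(1) = 2/21, and the closed form gives 2/21. They agree.
Inductive step: suppose the statement holds for some j ≥ 1, so A(j) = 2j/(3(j + 6)).
Then A(j+1) = A(j) + (4/((j + 6)(j + 7))) = (2j/(3(j + 6))) + (4/((j + 6)(j + 7))).
Simplifying, A(j+1) = 2(j + 1)/(3(j + 7)) = 2(j+1)/(3((j+1) + 6)),
which is the closed form with r = j+1.
This completes the induction.

A(r) = 2r/(3(r + 6))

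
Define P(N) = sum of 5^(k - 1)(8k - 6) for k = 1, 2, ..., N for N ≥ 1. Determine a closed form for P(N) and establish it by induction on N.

P(N) = 2·5^N(N - 1) + 2

We claim P(N) = 2·5^N(N - 1) + 2 for all N ≥ 1.
For the base case N = 1: P(1) = 2, and the closed form gives 2. They agree.
Suppose the result is true for N = k, so P(k) = 2·5^k(k - 1) + 2.
Then P(k+1) = P(k) + (5^k(8k + 2)) = (2·5^k(k - 1) + 2) + (5^k(8k + 2)).
Simplifying, P(k+1) = 10·5^k·k + 2 = 2·5^(k+1)((k+1) - 1) + 2,
which is the closed form with N = k+1.
By the principle of mathematical induction, the result holds for all N ≥ 1.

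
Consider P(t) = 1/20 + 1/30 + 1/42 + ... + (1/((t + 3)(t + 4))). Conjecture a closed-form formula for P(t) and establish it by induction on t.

P(t) = t/(4(t + 4))

We claim P(t) = t/(4(t + 4)) for all t ≥ 1.
For the base case t = 1: P(1) = 1/20, and the closed form gives 1/20. They agree.
Inductive step: suppose the statement holds for some m ≥ 1, so P(m) = m/(4(m + 4)).
Then P(m+1) = P(m) + (1/((m + 4)(m + 5))) = (m/(4(m + 4))) + (1/((m + 4)(m + 5))).
Simplifying, P(m+1) = (m + 1)/(4(m + 5)) = (m+1)/(4((m+1) + 4)),
which is the closed form with t = m+1.
Hence, by induction on t, the claim holds for every t ≥ 1.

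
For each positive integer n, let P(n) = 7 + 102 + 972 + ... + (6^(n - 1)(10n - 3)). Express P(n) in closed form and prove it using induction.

P(n) = 6^n(2n - 1) + 1

We claim P(n) = 6^n(2n - 1) + 1 for all n ≥ 1.
For the base case n = 1: P(1) = 7, and the closed form gives 7. They agree.
Suppose the result is true for n = p, so P(p) = 6^p(2p - 1) + 1.
Then P(p+1) = P(p) + (6^p(10p + 7)) = (6^p(2p - 1) + 1) + (6^p(10p + 7)).
Simplifying, P(p+1) = 12·6^p·p + 6·6^p + 1 = 6^(p+1)(2(p+1) - 1) + 1,
which is the closed form with n = p+1.
Hence, by induction on n, the claim holds for every n ≥ 1.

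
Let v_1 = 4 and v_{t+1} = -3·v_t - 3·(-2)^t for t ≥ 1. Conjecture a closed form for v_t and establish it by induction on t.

Computing the first terms: v_1 = 4, v_2 = -6, v_3 = 6. This suggests v_t = -3(-2)^t - 2(-3)^(t - 1).
Base step (t = 1): the formula gives 4 = 4 = v_1.
For the inductive step, assume it holds for an arbitrary k ≥ 1, so v_k = -3(-2)^k - 2(-3)^(k - 1).
Then v_{k+1} = -3·v_k - 3·(-2)^k = -3·(-3(-2)^k - 2(-3)^(k - 1)) - 3·(-2)^k = -3(-2)^(k + 1) - 2(-3)^k = -3(-2)^(k+1) - 2(-3)^((k+1) - 1),
which is the claimed formula at t = k+1.
This completes the induction.

v_t = -3(-2)^t - 2(-3)^(t - 1)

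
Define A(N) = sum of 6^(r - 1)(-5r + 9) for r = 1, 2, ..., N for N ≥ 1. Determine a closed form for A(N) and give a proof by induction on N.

We claim A(N) = 6^N(-N + 2) - 2 for all N ≥ 1.
Base step (N = 1): A(1) = 4, and the closed form gives 4. They agree.
Suppose the result is true for N = r, so A(r) = 6^r(-r + 2) - 2.
Then A(r+1) = A(r) + (6^r(-5r + 4)) = (6^r(-r + 2) - 2) + (6^r(-5r + 4)).
Simplifying, A(r+1) = -6·6^r·r + 6·6^r - 2 = 6^(r+1)(-(r+1) + 2) - 2,
which is the closed form with N = r+1.
Hence, by induction on N, the claim holds for every N ≥ 1.

A(N) = 6^N(-N + 2) - 2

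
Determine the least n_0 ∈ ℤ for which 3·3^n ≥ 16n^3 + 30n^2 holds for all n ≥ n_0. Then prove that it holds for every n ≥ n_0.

At n = 7: 6561 < 6958, so the inequality fails and n_0 ≥ 8. We prove 3·3^n ≥ 16n^3 + 30n^2 for all n ≥ 8.
For the base case n = 8: 3·3^n = 19683 and 16n^3 + 30n^2 = 10112, so 19683 ≥ 10112.
Inductive step: assume the claim holds for n = k, so 3·3^k ≥ 16k^3 + 30k^2.
Then 3·3^(k + 1) = 3·(3·3^k) ≥ 3·(16k^3 + 30k^2).
Also, for k ≥ 8 we have 3·(16k^3 + 30k^2) ≥ 16(k+1)^3 + 30(k+1)^2, since 3·(16k^3 + 30k^2) − (16(k+1)^3 + 30(k+1)^2) = 32k^3 + 12k^2 - 108k - 46, which is nonnegative for all k ≥ 8.
Combining, 3·3^(k + 1) ≥ 16(k+1)^3 + 30(k+1)^2.
By the principle of mathematical induction, the result holds for all n ≥ 8.
Hence the smallest such n_0 is 8.

n_0 = 8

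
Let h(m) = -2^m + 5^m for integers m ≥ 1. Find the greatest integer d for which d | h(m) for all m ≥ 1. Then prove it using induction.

d = 3

Computing the first values: h(1) = 3 and h(2) = 21; gcd(3, 21) = 3, so d ≤ 3.
We prove 3 | -2^m + 5^m for all m ≥ 1 by induction on m.
Base step (m = 1): h(1) = 3 = 3·(1), so 3 | h(1).
Inductive step: assume the claim holds for m = r, i.e. 3 | h(r). Then
5^{r+1} − 2^{r+1} = 5·5^r − 2·2^r = 5·(5^r − 2^r) + (3)·2^r. The first term is divisible by 3 by the inductive hypothesis, and the second term (3)·2^r is divisible by 3 since 3 | 3. Hence 3 | h(r+1).
By the principle of mathematical induction, the result holds for all m ≥ 1.
Therefore the largest such d is 3.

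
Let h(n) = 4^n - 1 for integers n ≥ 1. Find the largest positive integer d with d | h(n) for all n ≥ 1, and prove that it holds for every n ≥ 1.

d = 3

Computing the first values: h(1) = 3 and h(2) = 15; gcd(3, 15) = 3, so d ≤ 3.
We prove 3 | 4^n - 1 for all n ≥ 1 by induction on n.
Base step (n = 1): h(1) = 3 = 3·(1), so 3 | h(1).
Suppose the result is true for n = p, i.e. 3 | h(p). Then
4^{p+1} − 1^{p+1} = 4·4^p − 1·1^p = 4·(4^p − 1^p) + (3)·1^p. The first term is divisible by 3 by the inductive hypothesis, and the second term (3)·1^p is divisible by 3 since 3 | 3. Hence 3 | h(p+1).
By the principle of mathematical induction, the result holds for all n ≥ 1.
Therefore the largest such d is 3.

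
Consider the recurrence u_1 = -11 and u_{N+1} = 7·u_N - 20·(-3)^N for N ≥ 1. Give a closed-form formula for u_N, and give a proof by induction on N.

Computing the first terms: u_1 = -11, u_2 = -17, u_3 = -299. This suggests u_N = 2(-3)^N - 5·7^(N - 1).
When N = 1: the formula gives -11 = -11 = u_1.
Suppose the result is true for N = r, so u_r = 2(-3)^r - 5·7^(r - 1).
Then u_{r+1} = 7·u_r - 20·(-3)^r = 7·(2(-3)^r - 5·7^(r - 1)) - 20·(-3)^r = 2(-3)^(r + 1) - 5·7^r = 2(-3)^(r+1) - 5·7^((r+1) - 1),
which is the claimed formula at N = r+1.
By induction, the statement is established for all N ≥ 1.

u_N = 2(-3)^N - 5·7^(N - 1)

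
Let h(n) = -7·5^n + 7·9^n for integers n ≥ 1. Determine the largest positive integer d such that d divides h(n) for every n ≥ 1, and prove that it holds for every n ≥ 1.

Computing the first values: h(1) = 28 and h(2) = 392; gcd(28, 392) = 28, so d ≤ 28.
We prove 28 | -7·5^n + 7·9^n for all n ≥ 1 by induction on n.
When n = 1: h(1) = 28 = 28·(1), so 28 | h(1).
Suppose the result is true for n = i, i.e. 28 | h(i). Then
h(i+1) − 9·h(i) = (-7·5^(i+1) + 7·9^(i+1)) − 9·(-7·5^i + 7·9^i) = (-7)·5^i·(5 − 9) = (28)·5^i. Since 28 | h(i) by the inductive hypothesis, 28 | 9·h(i); and 28 | 28 since 28 = 28·1. Therefore 28 | h(i+1).
This completes the induction.
Therefore the largest such d is 28.

d = 28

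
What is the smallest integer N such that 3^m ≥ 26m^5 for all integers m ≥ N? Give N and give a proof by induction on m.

N = 16

At m = 15: 14348907 < 19743750, so the inequality fails and N ≥ 16. We prove 3^m ≥ 26m^5 for all m ≥ 16.
When m = 16: 3^m = 43046721 and 26m^5 = 27262976, so 43046721 ≥ 27262976.
Inductive step: assume the claim holds for m = r, so 3^r ≥ 26r^5.
Then 3^(r + 1) = 3·(3^r) ≥ 3·(26r^5).
Also, for r ≥ 16 we have 3·(26r^5) ≥ 26(r+1)^5, since 3 ≥ (1 + 1/r)^5 for all r ≥ 16.
Combining, 3^(r + 1) ≥ 26(r+1)^5.
Hence, by induction on m, the claim holds for every m ≥ 16.
Hence the smallest such N is 16.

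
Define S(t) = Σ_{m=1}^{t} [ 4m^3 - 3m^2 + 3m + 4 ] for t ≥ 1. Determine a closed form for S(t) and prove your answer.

S(t) = t(t^3 + t^2 + t + 5)

We claim S(t) = t(t^3 + t^2 + t + 5) for all t ≥ 1.
Base step (t = 1): S(1) = 8, and the closed form gives 8. They agree.
Suppose the result is true for t = m, so S(m) = m(m^3 + m^2 + m + 5).
Then S(m+1) = S(m) + (4m^3 + 9m^2 + 9m + 8) = (m(m^3 + m^2 + m + 5)) + (4m^3 + 9m^2 + 9m + 8).
Simplifying, S(m+1) = (m + 1)(m^3 + 4m^2 + 6m + 8) = (m+1)((m+1)^3 + (m+1)^2 + (m+1) + 5),
which is the closed form with t = m+1.
By induction, the statement is established for all t ≥ 1.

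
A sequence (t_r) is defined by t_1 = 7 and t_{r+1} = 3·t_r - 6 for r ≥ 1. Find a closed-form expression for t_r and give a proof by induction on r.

t_r = 4·3^(r - 1) + 3

Computing the first terms: t_1 = 7, t_2 = 15, t_3 = 39. This suggests t_r = 4·3^(r - 1) + 3.
Base step (r = 1): the formula gives 7 = 7 = t_1.
For the inductive step, assume it holds for an arbitrary m ≥ 1, so t_m = 4·3^(m - 1) + 3.
Then t_{m+1} = 3·t_m - 6 = 3·(4·3^(m - 1) + 3) - 6 = 4·3^m + 3 = 4·3^((m+1) - 1) + 3,
which is the claimed formula at r = m+1.
Hence, by induction on r, the claim holds for every r ≥ 1.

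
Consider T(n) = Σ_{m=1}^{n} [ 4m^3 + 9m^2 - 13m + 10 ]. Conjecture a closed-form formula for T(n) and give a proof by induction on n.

We claim T(n) = n(n^3 + 5n^2 - n + 5) for all n ≥ 1.
Base case (n = 1): T(1) = 10, and the closed form gives 10. They agree.
For the inductive step, assume it holds for an arbitrary m ≥ 1, so T(m) = m(m^3 + 5m^2 - m + 5).
Then T(m+1) = T(m) + (4m^3 + 21m^2 + 17m + 10) = (m(m^3 + 5m^2 - m + 5)) + (4m^3 + 21m^2 + 17m + 10).
Simplifying, T(m+1) = (m + 1)(m^3 + 8m^2 + 12m + 10) = (m+1)((m+1)^3 + 5(m+1)^2 - (m+1) + 5),
which is the closed form with n = m+1.
This completes the induction.

T(n) = n(n^3 + 5n^2 - n + 5)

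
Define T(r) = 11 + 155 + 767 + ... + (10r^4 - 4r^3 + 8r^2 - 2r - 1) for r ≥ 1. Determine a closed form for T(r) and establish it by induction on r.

We claim T(r) = r(2r^4 + 4r^3 + 4r^2 + 2r - 1) for all r ≥ 1.
When r = 1: T(1) = 11, and the closed form gives 11. They agree.
Inductive step: assume the claim holds for r = p, so T(p) = p(2p^4 + 4p^3 + 4p^2 + 2p - 1).
Then T(p+1) = T(p) + (10p^4 + 36p^3 + 56p^2 + 42p + 11) = (p(2p^4 + 4p^3 + 4p^2 + 2p - 1)) + (10p^4 + 36p^3 + 56p^2 + 42p + 11).
Simplifying, T(p+1) = (p + 1)(2p^4 + 12p^3 + 28p^2 + 30p + 11) = (p+1)(2(p+1)^4 + 4(p+1)^3 + 4(p+1)^2 + 2(p+1) - 1),
which is the closed form with r = p+1.
Hence, by induction on r, the claim holds for every r ≥ 1.

T(r) = r(2r^4 + 4r^3 + 4r^2 + 2r - 1)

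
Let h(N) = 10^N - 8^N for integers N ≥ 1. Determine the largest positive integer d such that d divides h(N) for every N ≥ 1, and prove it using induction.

d = 2

Computing the first values: h(1) = 2 and h(2) = 36; gcd(2, 36) = 2, so d ≤ 2.
We prove 2 | 10^N - 8^N for all N ≥ 1 by induction on N.
For the base case N = 1: h(1) = 2 = 2·(1), so 2 | h(1).
For the inductive step, assume it holds for an arbitrary r ≥ 1, i.e. 2 | h(r). Then
10^{r+1} − 8^{r+1} = 10·10^r − 8·8^r = 10·(10^r − 8^r) + (2)·8^r. The first term is divisible by 2 by the inductive hypothesis, and the second term (2)·8^r is divisible by 2 since 2 | 2. Hence 2 | h(r+1).
Hence, by induction on N, the claim holds for every N ≥ 1.
Therefore the largest such d is 2.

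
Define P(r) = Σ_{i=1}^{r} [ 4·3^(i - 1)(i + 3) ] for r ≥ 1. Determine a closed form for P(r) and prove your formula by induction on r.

We claim P(r) = 3^r(2r + 5) - 5 for all r ≥ 1.
Base case (r = 1): P(1) = 16, and the closed form gives 16. They agree.
For the inductive step, assume it holds for an arbitrary i ≥ 1, so P(i) = 3^i(2i + 5) - 5.
Then P(i+1) = P(i) + (4·3^i(i + 4)) = (3^i(2i + 5) - 5) + (4·3^i(i + 4)).
Simplifying, P(i+1) = 6·3^i·i + 21·3^i - 5 = 3^(i+1)(2(i+1) + 5) - 5,
which is the closed form with r = i+1.
By induction, the statement is established for all r ≥ 1.

P(r) = 3^r(2r + 5) - 5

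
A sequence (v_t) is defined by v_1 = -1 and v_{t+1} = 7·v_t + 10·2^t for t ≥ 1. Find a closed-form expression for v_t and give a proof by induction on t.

Computing the first terms: v_1 = -1, v_2 = 13, v_3 = 131. This suggests v_t = -2^(t + 1) + 3·7^(t - 1).
Base case (t = 1): the formula gives -1 = -1 = v_1.
Inductive step: suppose the statement holds for some r ≥ 1, so v_r = -2^(r + 1) + 3·7^(r - 1).
Then v_{r+1} = 7·v_r + 10·2^r = 7·(-2^(r + 1) + 3·7^(r - 1)) + 10·2^r = -2^(r + 2) + 3·7^r = -2^((r+1) + 1) + 3·7^((r+1) - 1),
which is the claimed formula at t = r+1.
Hence, by induction on t, the claim holds for every t ≥ 1.

v_t = -2^(t + 1) + 3·7^(t - 1)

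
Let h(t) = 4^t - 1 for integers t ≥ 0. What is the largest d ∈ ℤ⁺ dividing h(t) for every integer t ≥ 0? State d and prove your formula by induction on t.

d = 3

Computing the first values: h(0) = 0 and h(1) = 3; gcd(0, 3) = 3, so d ≤ 3.
We prove 3 | 4^t - 1 for all t ≥ 0 by induction on t.
Base case (t = 0): h(0) = 0 = 3·(0), so 3 | h(0).
For the inductive step, assume it holds for an arbitrary m ≥ 0, i.e. 3 | h(m). Then
h(m+1) = 4^(m+1) - 1 = 4·(4^m - 1) + 3 = 4·h(m) + 3. The first term is divisible by 3 by the inductive hypothesis, and 3 is divisible by 3. Hence 3 | h(m+1).
By induction, the statement is established for all t ≥ 0.
Therefore the largest such d is 3.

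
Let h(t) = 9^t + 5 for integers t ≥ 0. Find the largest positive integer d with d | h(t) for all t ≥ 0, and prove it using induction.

d = 2

Computing the first values: h(0) = 6 and h(1) = 14; gcd(6, 14) = 2, so d ≤ 2.
We prove 2 | 9^t + 5 for all t ≥ 0 by induction on t.
Base step (t = 0): h(0) = 6 = 2·(3), so 2 | h(0).
Suppose the result is true for t = p, i.e. 2 | h(p). Then
h(p+1) = 9^(p+1) + 5 = 9·(9^p + 5) - 40 = 9·h(p) - 40. The first term is divisible by 2 by the inductive hypothesis, and -40 is divisible by 2. Hence 2 | h(p+1).
This completes the induction.
Therefore the largest such d is 2.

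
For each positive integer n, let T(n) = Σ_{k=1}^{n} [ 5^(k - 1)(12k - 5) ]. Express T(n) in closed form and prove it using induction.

We claim T(n) = 5^n(3n - 2) + 2 for all n ≥ 1.
Base case (n = 1): T(1) = 7, and the closed form gives 7. They agree.
Inductive step: assume the claim holds for n = k, so T(k) = 5^k(3k - 2) + 2.
Then T(k+1) = T(k) + (5^k(12k + 7)) = (5^k(3k - 2) + 2) + (5^k(12k + 7)).
Simplifying, T(k+1) = 15·5^k·k + 5·5^k + 2 = 5^(k+1)(3(k+1) - 2) + 2,
which is the closed form with n = k+1.
This completes the induction.

T(n) = 5^n(3n - 2) + 2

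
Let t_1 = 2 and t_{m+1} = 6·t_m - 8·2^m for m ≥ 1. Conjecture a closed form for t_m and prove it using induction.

Computing the first terms: t_1 = 2, t_2 = -4, t_3 = -56. This suggests t_m = 2^(m + 1) - 2·6^(m - 1).
When m = 1: the formula gives 2 = 2 = t_1.
Inductive step: assume the claim holds for m = p, so t_p = 2^(p + 1) - 2·6^(p - 1).
Then t_{p+1} = 6·t_p - 8·2^p = 6·(2^(p + 1) - 2·6^(p - 1)) - 8·2^p = 2^(p + 2) - 2·6^p = 2^((p+1) + 1) - 2·6^((p+1) - 1),
which is the claimed formula at m = p+1.
This completes the induction.

t_m = 2^(m + 1) - 2·6^(m - 1)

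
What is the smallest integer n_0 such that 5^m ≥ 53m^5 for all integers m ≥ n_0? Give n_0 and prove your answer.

n_0 = 10

At m = 9: 1953125 < 3129597, so the inequality fails and n_0 ≥ 10. We prove 5^m ≥ 53m^5 for all m ≥ 10.
For the base case m = 10: 5^m = 9765625 and 53m^5 = 5300000, so 9765625 ≥ 5300000.
Inductive step: suppose the statement holds for some k ≥ 10, so 5^k ≥ 53k^5.
Then 5^(k + 1) = 5·(5^k) ≥ 5·(53k^5).
Also, for k ≥ 10 we have 5·(53k^5) ≥ 53(k+1)^5, since 5 ≥ (1 + 1/k)^5 for all k ≥ 10.
Combining, 5^(k + 1) ≥ 53(k+1)^5.
This completes the induction.
Hence the smallest such n_0 is 10.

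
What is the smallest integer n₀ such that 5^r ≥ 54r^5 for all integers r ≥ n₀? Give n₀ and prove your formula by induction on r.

At r = 9: 1953125 < 3188646, so the inequality fails and n₀ ≥ 10. We prove 5^r ≥ 54r^5 for all r ≥ 10.
For the base case r = 10: 5^r = 9765625 and 54r^5 = 5400000, so 9765625 ≥ 5400000.
Inductive step: suppose the statement holds for some p ≥ 10, so 5^p ≥ 54p^5.
Then 5^(p + 1) = 5·(5^p) ≥ 5·(54p^5).
Also, for p ≥ 10 we have 5·(54p^5) ≥ 54(p+1)^5, since 5 ≥ (1 + 1/p)^5 for all p ≥ 10.
Combining, 5^(p + 1) ≥ 54(p+1)^5.
By the principle of mathematical induction, the result holds for all r ≥ 10.
Hence the smallest such n₀ is 10.

n₀ = 10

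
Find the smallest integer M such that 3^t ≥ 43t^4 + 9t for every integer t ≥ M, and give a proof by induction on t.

At t = 12: 531441 < 891756, so the inequality fails and M ≥ 13. We prove 3^t ≥ 43t^4 + 9t for all t ≥ 13.
For the base case t = 13: 3^t = 1594323 and 43t^4 + 9t = 1228240, so 1594323 ≥ 1228240.
Inductive step: assume the claim holds for t = j, so 3^j ≥ 43j^4 + 9j.
Then 3^(j + 1) = 3·(3^j) ≥ 3·(43j^4 + 9j).
Also, for j ≥ 13 we have 3·(43j^4 + 9j) ≥ 43(j+1)^4 + 9(j+1), since 3·(43j^4 + 9j) − (43(j+1)^4 + 9(j+1)) = 86j^4 - 172j^3 - 258j^2 - 154j - 52, which is nonnegative for all j ≥ 13.
Combining, 3^(j + 1) ≥ 43(j+1)^4 + 9(j+1).
This completes the induction.
Hence the smallest such M is 13.

M = 13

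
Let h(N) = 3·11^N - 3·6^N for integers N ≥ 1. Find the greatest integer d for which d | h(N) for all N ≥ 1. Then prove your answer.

d = 15

Computing the first values: h(1) = 15 and h(2) = 255; gcd(15, 255) = 15, so d ≤ 15.
We prove 15 | 3·11^N - 3·6^N for all N ≥ 1 by induction on N.
Base case (N = 1): h(1) = 15 = 15·(1), so 15 | h(1).
Inductive step: assume the claim holds for N = r, i.e. 15 | h(r). Then
h(r+1) − 11·h(r) = (3·11^(r+1) - 3·6^(r+1)) − 11·(3·11^r - 3·6^r) = (-3)·6^r·(6 − 11) = (15)·6^r. Since 15 | h(r) by the inductive hypothesis, 15 | 11·h(r); and 15 | 15 since 15 = 15·1. Therefore 15 | h(r+1).
By the principle of mathematical induction, the result holds for all N ≥ 1.
Therefore the largest such d is 15.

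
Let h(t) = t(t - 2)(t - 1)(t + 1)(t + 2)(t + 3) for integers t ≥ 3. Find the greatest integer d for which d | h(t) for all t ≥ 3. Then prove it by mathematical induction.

Computing the first values: h(3) = 720 and h(4) = 5040; gcd(720, 5040) = 720, so d ≤ 720.
We prove 720 | t(t - 2)(t - 1)(t + 1)(t + 2)(t + 3) for all t ≥ 3 by induction on t.
Base step (t = 3): h(3) = 720 = 720·(1), so 720 | h(3).
Inductive step: assume the claim holds for t = m, i.e. 720 | h(m). Then
h(m+1) − h(m) = (m-1)·m·(m+1)·(m+2)·(m+3)·(m+4) − (m-2)·(m-1)·m·(m+1)·(m+2)·(m+3) = (m-1)·m·(m+1)·(m+2)·(m+3)·[(m+4) − (m-2)] = 6·(m-1)·m·(m+1)·(m+2)·(m+3). The product of 5 consecutive integers is divisible by (5)! = 120, so h(m+1) − h(m) is divisible by 6·120 = 720. By the inductive hypothesis 720 | h(m), hence 720 | h(m+1).
Hence, by induction on t, the claim holds for every t ≥ 3.
Therefore the largest such d is 720.

d = 720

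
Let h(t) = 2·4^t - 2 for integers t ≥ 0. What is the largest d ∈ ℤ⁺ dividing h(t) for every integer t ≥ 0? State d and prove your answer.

d = 6

Computing the first values: h(0) = 0 and h(1) = 6; gcd(0, 6) = 6, so d ≤ 6.
We prove 6 | 2·4^t - 2 for all t ≥ 0 by induction on t.
When t = 0: h(0) = 0 = 6·(0), so 6 | h(0).
Inductive step: suppose the statement holds for some r ≥ 0, i.e. 6 | h(r). Then
h(r+1) = 2·4^(r+1) - 2 = 4·(2·4^r - 2) + 6 = 4·h(r) + 6. The first term is divisible by 6 by the inductive hypothesis, and 6 is divisible by 6. Hence 6 | h(r+1).
This completes the induction.
Therefore the largest such d is 6.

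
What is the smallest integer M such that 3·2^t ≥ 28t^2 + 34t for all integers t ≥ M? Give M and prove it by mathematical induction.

M = 11

At t = 10: 3072 < 3140, so the inequality fails and M ≥ 11. We prove 3·2^t ≥ 28t^2 + 34t for all t ≥ 11.
When t = 11: 3·2^t = 6144 and 28t^2 + 34t = 3762, so 6144 ≥ 3762.
Inductive step: assume the claim holds for t = m, so 3·2^m ≥ 28m^2 + 34m.
Then 3·2^(m + 1) = 2·(3·2^m) ≥ 2·(28m^2 + 34m).
Also, for m ≥ 11 we have 2·(28m^2 + 34m) ≥ 28(m+1)^2 + 34(m+1), since 2·(28m^2 + 34m) − (28(m+1)^2 + 34(m+1)) = 28m^2 - 22m - 62, which is nonnegative for all m ≥ 11.
Combining, 3·2^(m + 1) ≥ 28(m+1)^2 + 34(m+1).
By induction, the statement is established for all t ≥ 11.
Hence the smallest such M is 11.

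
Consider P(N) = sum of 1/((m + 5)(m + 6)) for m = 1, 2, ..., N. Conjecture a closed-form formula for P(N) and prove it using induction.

P(N) = N/(6(N + 6))

We claim P(N) = N/(6(N + 6)) for all N ≥ 1.
Base step (N = 1): P(1) = 1/42, and the closed form gives 1/42. They agree.
For the inductive step, assume it holds for an arbitrary m ≥ 1, so P(m) = m/(6(m + 6)).
Then P(m+1) = P(m) + (1/((m + 6)(m + 7))) = (m/(6(m + 6))) + (1/((m + 6)(m + 7))).
Simplifying, P(m+1) = (m + 1)/(6(m + 7)) = (m+1)/(6((m+1) + 6)),
which is the closed form with N = m+1.
Hence, by induction on N, the claim holds for every N ≥ 1.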